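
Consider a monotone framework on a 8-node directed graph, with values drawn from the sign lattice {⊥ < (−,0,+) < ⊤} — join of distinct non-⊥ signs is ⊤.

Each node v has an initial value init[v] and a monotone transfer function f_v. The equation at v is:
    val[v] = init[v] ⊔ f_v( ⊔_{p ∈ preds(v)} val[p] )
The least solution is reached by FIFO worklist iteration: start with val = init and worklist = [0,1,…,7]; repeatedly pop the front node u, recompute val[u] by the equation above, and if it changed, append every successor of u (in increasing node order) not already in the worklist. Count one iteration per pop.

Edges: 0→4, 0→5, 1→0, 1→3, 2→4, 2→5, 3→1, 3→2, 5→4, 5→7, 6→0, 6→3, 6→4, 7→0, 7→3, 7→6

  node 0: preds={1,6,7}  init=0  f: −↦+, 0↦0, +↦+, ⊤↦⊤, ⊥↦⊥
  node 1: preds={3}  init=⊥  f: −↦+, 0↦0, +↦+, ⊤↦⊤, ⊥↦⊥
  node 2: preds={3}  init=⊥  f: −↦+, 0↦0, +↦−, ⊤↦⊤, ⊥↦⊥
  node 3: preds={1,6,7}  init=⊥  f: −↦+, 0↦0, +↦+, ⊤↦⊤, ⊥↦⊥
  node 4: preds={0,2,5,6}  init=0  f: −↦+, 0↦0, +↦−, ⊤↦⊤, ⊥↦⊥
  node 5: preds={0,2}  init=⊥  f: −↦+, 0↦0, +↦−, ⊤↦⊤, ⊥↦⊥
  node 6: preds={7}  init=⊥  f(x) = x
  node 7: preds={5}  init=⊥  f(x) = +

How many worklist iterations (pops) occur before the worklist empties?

21

Worklist (21 pops):
  #1 pop 0: in=⊥ → 0 (no change)
  #2 pop 1: in=⊥ → ⊥ (no change)
  #3 pop 2: in=⊥ → ⊥ (no change)
  #4 pop 3: in=⊥ → ⊥ (no change)
  #5 pop 4: in=0 → 0 (no change)
  #6 pop 5: in=0 → 0 (was ⊥); enqueue [4]
  #7 pop 6: in=⊥ → ⊥ (no change)
  #8 pop 7: in=0 → + (was ⊥); enqueue [0,3,6]
  #9 pop 4: in=0 → 0 (no change)
  #10 pop 0: in=+ → ⊤ (was 0); enqueue [4,5]
  #11 pop 3: in=+ → + (was ⊥); enqueue [1,2]
  #12 pop 6: in=+ → + (was ⊥); enqueue [0,3]
  #13 pop 4: in=⊤ → ⊤ (was 0); enqueue []
  #14 pop 5: in=⊤ → ⊤ (was 0); enqueue [4,7]
  #15 pop 1: in=+ → + (was ⊥); enqueue []
  #16 pop 2: in=+ → − (was ⊥); enqueue [5]
  #17 pop 0: in=+ → ⊤ (no change)
  #18 pop 3: in=+ → + (no change)
  #19 pop 4: in=⊤ → ⊤ (no change)
  #20 pop 7: in=⊤ → + (no change)
  #21 pop 5: in=⊤ → ⊤ (no change)

Fixpoint:
  val[0] = ⊤
  val[1] = +
  val[2] = −
  val[3] = +
  val[4] = ⊤
  val[5] = ⊤
  val[6] = +
  val[7] = +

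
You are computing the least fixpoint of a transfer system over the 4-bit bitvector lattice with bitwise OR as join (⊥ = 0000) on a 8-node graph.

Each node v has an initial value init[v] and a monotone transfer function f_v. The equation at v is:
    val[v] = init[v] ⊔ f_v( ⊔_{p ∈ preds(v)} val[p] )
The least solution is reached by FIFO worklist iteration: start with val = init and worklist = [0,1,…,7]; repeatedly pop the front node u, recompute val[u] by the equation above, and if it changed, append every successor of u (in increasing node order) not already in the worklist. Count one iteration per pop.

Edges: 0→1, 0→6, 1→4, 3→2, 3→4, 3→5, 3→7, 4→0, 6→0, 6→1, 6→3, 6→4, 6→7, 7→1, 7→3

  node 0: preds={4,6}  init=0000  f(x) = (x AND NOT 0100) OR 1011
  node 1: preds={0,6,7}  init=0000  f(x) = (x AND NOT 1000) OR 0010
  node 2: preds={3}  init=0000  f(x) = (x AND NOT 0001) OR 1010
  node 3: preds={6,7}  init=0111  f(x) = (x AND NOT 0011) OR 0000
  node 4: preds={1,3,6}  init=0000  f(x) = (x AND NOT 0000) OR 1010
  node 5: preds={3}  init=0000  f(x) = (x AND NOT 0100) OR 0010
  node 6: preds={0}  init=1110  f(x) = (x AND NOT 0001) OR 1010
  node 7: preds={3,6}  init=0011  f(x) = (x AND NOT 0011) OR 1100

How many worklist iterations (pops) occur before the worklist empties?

Iteration log — 12 steps:
  step 1. node 0  ⊔preds=1110  new=1011  old=0000  +wl: 
  step 2. node 1  ⊔preds=1111  new=0111  old=0000  +wl: 
  step 3. node 2  ⊔preds=0111  new=1110  old=0000  +wl: 
  step 4. node 3  ⊔preds=1111  new=1111  old=0111  +wl: 2
  step 5. node 4  ⊔preds=1111  new=1111  old=0000  +wl: 0
  step 6. node 5  ⊔preds=1111  new=1011  old=0000  +wl: 
  step 7. node 6  ⊔preds=1011  new=1110  stable
  step 8. node 7  ⊔preds=1111  new=1111  old=0011  +wl: 1,3
  step 9. node 2  ⊔preds=1111  new=1110  stable
  step 10. node 0  ⊔preds=1111  new=1011  stable
  step 11. node 1  ⊔preds=1111  new=0111  stable
  step 12. node 3  ⊔preds=1111  new=1111  stable

Least fixpoint reached:
  node 0: 1011
  node 1: 0111
  node 2: 1110
  node 3: 1111
  node 4: 1111
  node 5: 1011
  node 6: 1110
  node 7: 1111

12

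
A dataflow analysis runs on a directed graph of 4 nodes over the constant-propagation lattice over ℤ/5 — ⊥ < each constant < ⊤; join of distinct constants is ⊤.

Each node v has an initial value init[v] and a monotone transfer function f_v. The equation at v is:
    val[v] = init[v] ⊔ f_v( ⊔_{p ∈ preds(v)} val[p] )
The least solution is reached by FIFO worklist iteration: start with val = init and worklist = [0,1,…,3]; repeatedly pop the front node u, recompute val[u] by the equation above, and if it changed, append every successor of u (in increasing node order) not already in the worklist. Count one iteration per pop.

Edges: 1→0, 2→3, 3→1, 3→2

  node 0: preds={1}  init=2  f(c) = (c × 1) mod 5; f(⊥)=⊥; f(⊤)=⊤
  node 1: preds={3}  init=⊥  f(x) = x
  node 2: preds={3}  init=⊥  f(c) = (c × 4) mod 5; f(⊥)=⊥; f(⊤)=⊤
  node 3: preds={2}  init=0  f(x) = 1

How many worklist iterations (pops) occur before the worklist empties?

Trace (9 dequeues):
  [1] u=0 | in ⊥ | out 2 | ==
  [2] u=1 | in 0 | out 0 | prev ⊥ | push {0}
  [3] u=2 | in 0 | out 0 | prev ⊥ | push {}
  [4] u=3 | in 0 | out ⊤ | prev 0 | push {1,2}
  [5] u=0 | in 0 | out ⊤ | prev 2 | push {}
  [6] u=1 | in ⊤ | out ⊤ | prev 0 | push {0}
  [7] u=2 | in ⊤ | out ⊤ | prev 0 | push {3}
  [8] u=0 | in ⊤ | out ⊤ | ==
  [9] u=3 | in ⊤ | out ⊤ | ==

Converged values:
  [0] ⊤
  [1] ⊤
  [2] ⊤
  [3] ⊤

9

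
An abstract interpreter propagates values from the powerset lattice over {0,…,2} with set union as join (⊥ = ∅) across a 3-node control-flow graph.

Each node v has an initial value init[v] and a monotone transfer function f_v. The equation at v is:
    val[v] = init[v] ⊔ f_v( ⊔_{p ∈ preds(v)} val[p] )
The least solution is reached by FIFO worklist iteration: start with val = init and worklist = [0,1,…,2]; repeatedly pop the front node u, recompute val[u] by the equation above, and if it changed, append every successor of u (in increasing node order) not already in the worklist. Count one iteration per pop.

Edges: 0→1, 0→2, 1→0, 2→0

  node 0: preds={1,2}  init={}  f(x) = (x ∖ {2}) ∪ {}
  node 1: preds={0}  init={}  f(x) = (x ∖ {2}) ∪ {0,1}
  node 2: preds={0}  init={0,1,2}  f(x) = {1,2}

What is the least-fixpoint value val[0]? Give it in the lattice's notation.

{0,1}

Trace (4 dequeues):
  [1] u=0 | in {0,1,2} | out {0,1} | prev {} | push {}
  [2] u=1 | in {0,1} | out {0,1} | prev {} | push {0}
  [3] u=2 | in {0,1} | out {0,1,2} | ==
  [4] u=0 | in {0,1,2} | out {0,1} | ==

Converged values:
  [0] {0,1}
  [1] {0,1}
  [2] {0,1,2}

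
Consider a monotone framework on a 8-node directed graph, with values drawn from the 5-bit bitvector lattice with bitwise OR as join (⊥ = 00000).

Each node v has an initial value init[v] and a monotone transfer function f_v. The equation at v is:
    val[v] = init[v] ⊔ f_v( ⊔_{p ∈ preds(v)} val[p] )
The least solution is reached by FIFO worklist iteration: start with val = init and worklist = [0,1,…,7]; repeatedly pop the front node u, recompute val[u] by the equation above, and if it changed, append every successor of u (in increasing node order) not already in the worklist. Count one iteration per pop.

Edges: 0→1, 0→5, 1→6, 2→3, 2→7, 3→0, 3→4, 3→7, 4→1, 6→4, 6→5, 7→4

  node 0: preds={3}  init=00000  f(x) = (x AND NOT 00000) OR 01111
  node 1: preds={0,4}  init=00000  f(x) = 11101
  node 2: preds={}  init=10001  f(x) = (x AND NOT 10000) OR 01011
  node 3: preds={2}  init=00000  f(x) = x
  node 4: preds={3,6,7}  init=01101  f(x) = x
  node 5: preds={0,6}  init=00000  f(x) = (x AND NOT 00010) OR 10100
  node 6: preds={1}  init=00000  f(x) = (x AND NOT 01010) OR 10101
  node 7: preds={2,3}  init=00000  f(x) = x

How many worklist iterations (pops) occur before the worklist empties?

Trace (12 dequeues):
  [1] u=0 | in 00000 | out 01111 | prev 00000 | push {}
  [2] u=1 | in 01111 | out 11101 | prev 00000 | push {}
  [3] u=2 | in 00000 | out 11011 | prev 10001 | push {}
  [4] u=3 | in 11011 | out 11011 | prev 00000 | push {0}
  [5] u=4 | in 11011 | out 11111 | prev 01101 | push {1}
  [6] u=5 | in 01111 | out 11101 | prev 00000 | push {}
  [7] u=6 | in 11101 | out 10101 | prev 00000 | push {4,5}
  [8] u=7 | in 11011 | out 11011 | prev 00000 | push {}
  [9] u=0 | in 11011 | out 11111 | prev 01111 | push {}
  [10] u=1 | in 11111 | out 11101 | ==
  [11] u=4 | in 11111 | out 11111 | ==
  [12] u=5 | in 11111 | out 11101 | ==

Converged values:
  [0] 11111
  [1] 11101
  [2] 11011
  [3] 11011
  [4] 11111
  [5] 11101
  [6] 10101
  [7] 11011

12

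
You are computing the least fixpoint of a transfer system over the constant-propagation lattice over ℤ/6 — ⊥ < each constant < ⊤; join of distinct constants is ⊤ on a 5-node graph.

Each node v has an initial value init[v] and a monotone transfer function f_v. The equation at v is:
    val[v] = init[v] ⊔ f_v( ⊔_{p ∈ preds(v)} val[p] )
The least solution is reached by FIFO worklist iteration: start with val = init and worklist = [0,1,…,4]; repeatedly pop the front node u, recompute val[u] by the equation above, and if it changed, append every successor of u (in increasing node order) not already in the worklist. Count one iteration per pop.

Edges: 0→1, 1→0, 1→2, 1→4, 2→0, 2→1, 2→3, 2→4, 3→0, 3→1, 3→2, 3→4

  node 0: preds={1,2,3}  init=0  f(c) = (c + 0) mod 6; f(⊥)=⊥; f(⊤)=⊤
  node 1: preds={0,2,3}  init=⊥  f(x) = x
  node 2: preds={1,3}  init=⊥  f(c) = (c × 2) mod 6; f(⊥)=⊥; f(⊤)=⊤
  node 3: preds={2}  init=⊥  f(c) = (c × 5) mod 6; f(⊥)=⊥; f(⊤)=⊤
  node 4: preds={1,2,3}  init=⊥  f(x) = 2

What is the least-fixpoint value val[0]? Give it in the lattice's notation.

0

Worklist (8 pops):
  #1 pop 0: in=⊥ → 0 (no change)
  #2 pop 1: in=0 → 0 (was ⊥); enqueue [0]
  #3 pop 2: in=0 → 0 (was ⊥); enqueue [1]
  #4 pop 3: in=0 → 0 (was ⊥); enqueue [2]
  #5 pop 4: in=0 → 2 (was ⊥); enqueue []
  #6 pop 0: in=0 → 0 (no change)
  #7 pop 1: in=0 → 0 (no change)
  #8 pop 2: in=0 → 0 (no change)

Fixpoint:
  val[0] = 0
  val[1] = 0
  val[2] = 0
  val[3] = 0
  val[4] = 2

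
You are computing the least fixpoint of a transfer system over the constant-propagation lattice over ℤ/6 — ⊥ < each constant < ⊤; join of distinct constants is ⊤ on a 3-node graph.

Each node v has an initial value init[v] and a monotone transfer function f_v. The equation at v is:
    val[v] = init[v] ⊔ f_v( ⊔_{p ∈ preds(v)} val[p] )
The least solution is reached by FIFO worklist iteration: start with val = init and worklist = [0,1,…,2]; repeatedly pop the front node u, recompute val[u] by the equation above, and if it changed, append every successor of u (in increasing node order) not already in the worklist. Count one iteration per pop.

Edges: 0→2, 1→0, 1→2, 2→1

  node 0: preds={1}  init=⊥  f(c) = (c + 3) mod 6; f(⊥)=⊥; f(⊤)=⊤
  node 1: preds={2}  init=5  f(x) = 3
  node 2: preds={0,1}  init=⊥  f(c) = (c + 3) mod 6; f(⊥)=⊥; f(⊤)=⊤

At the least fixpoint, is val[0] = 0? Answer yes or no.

no

Worklist (6 pops):
  #1 pop 0: in=5 → 2 (was ⊥); enqueue []
  #2 pop 1: in=⊥ → ⊤ (was 5); enqueue [0]
  #3 pop 2: in=⊤ → ⊤ (was ⊥); enqueue [1]
  #4 pop 0: in=⊤ → ⊤ (was 2); enqueue [2]
  #5 pop 1: in=⊤ → ⊤ (no change)
  #6 pop 2: in=⊤ → ⊤ (no change)

Fixpoint:
  val[0] = ⊤
  val[1] = ⊤
  val[2] = ⊤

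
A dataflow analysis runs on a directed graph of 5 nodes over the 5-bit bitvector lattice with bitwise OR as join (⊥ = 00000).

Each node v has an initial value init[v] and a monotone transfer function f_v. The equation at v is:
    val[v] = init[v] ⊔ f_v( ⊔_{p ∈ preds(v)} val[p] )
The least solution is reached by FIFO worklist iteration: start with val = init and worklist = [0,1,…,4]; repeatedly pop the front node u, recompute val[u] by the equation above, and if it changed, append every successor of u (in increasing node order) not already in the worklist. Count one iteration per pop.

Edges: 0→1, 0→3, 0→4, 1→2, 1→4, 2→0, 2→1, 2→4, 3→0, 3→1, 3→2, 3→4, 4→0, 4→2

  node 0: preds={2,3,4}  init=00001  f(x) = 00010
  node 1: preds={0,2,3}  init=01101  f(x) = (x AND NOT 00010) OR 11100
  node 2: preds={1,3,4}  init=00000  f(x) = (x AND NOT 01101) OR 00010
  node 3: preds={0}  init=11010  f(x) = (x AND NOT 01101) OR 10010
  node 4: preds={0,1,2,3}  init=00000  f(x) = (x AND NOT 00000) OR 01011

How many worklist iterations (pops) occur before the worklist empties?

8

Iteration log — 8 steps:
  step 1. node 0  ⊔preds=11010  new=00011  old=00001  +wl: 
  step 2. node 1  ⊔preds=11011  new=11101  old=01101  +wl: 
  step 3. node 2  ⊔preds=11111  new=10010  old=00000  +wl: 0,1
  step 4. node 3  ⊔preds=00011  new=11010  stable
  step 5. node 4  ⊔preds=11111  new=11111  old=00000  +wl: 2
  step 6. node 0  ⊔preds=11111  new=00011  stable
  step 7. node 1  ⊔preds=11011  new=11101  stable
  step 8. node 2  ⊔preds=11111  new=10010  stable

Least fixpoint reached:
  node 0: 00011
  node 1: 11101
  node 2: 10010
  node 3: 11010
  node 4: 11111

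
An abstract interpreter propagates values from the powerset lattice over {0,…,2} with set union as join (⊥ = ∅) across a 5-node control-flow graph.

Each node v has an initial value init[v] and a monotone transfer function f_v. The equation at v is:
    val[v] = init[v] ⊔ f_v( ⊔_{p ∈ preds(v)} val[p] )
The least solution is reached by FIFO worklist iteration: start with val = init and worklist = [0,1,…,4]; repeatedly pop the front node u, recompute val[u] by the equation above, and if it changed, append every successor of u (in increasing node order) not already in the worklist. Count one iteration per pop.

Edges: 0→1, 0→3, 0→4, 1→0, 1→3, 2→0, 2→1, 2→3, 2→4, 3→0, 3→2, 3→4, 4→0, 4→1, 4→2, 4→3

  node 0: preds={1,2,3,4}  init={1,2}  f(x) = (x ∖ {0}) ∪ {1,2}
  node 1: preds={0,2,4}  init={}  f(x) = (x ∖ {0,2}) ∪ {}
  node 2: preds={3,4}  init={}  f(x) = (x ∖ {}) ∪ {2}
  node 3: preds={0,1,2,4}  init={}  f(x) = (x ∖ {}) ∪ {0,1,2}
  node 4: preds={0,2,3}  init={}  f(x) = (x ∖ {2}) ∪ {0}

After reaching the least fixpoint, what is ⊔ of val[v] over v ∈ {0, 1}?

Trace (12 dequeues):
  [1] u=0 | in {} | out {1,2} | ==
  [2] u=1 | in {1,2} | out {1} | prev {} | push {0}
  [3] u=2 | in {} | out {2} | prev {} | push {1}
  [4] u=3 | in {1,2} | out {0,1,2} | prev {} | push {2}
  [5] u=4 | in {0,1,2} | out {0,1} | prev {} | push {3}
  [6] u=0 | in {0,1,2} | out {1,2} | ==
  [7] u=1 | in {0,1,2} | out {1} | ==
  [8] u=2 | in {0,1,2} | out {0,1,2} | prev {2} | push {0,1,4}
  [9] u=3 | in {0,1,2} | out {0,1,2} | ==
  [10] u=0 | in {0,1,2} | out {1,2} | ==
  [11] u=1 | in {0,1,2} | out {1} | ==
  [12] u=4 | in {0,1,2} | out {0,1} | ==

Converged values:
  [0] {1,2}
  [1] {1}
  [2] {0,1,2}
  [3] {0,1,2}
  [4] {0,1}

{1,2}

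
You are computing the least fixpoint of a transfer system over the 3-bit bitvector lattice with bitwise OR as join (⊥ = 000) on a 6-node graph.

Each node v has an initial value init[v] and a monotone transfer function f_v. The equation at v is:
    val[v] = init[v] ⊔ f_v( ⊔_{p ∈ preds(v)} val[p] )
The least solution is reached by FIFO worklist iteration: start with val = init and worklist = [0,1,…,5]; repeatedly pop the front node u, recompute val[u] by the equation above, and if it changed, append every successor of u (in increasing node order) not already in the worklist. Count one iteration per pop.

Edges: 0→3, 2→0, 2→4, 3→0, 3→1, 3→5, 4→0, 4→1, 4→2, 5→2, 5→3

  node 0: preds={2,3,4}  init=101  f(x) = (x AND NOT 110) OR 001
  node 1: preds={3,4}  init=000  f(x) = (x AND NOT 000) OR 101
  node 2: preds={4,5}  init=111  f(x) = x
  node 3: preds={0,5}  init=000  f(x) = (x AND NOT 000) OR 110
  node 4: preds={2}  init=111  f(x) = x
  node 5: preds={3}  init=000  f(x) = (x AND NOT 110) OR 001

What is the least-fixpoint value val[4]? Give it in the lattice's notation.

111

Worklist (10 pops):
  #1 pop 0: in=111 → 101 (no change)
  #2 pop 1: in=111 → 111 (was 000); enqueue []
  #3 pop 2: in=111 → 111 (no change)
  #4 pop 3: in=101 → 111 (was 000); enqueue [0,1]
  #5 pop 4: in=111 → 111 (no change)
  #6 pop 5: in=111 → 001 (was 000); enqueue [2,3]
  #7 pop 0: in=111 → 101 (no change)
  #8 pop 1: in=111 → 111 (no change)
  #9 pop 2: in=111 → 111 (no change)
  #10 pop 3: in=101 → 111 (no change)

Fixpoint:
  val[0] = 101
  val[1] = 111
  val[2] = 111
  val[3] = 111
  val[4] = 111
  val[5] = 001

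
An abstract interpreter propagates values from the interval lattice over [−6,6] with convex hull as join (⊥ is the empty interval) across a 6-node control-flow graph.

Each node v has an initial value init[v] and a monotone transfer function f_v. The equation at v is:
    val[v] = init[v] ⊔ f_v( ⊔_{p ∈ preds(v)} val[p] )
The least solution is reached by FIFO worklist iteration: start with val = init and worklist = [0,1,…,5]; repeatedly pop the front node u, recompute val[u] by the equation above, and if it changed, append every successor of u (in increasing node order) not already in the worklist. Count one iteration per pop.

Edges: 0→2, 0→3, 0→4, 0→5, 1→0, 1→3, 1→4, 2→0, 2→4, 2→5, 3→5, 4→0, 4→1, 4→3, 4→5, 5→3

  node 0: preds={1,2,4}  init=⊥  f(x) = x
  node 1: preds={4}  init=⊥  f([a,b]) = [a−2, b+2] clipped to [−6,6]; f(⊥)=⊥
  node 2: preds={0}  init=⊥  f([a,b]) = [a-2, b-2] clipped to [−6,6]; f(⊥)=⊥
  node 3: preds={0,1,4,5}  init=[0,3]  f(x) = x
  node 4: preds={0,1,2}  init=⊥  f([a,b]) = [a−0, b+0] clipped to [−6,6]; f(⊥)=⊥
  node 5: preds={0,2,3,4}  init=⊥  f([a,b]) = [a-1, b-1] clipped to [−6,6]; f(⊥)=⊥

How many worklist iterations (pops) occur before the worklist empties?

Worklist (18 pops):
  #1 pop 0: in=⊥ → ⊥ (no change)
  #2 pop 1: in=⊥ → ⊥ (no change)
  #3 pop 2: in=⊥ → ⊥ (no change)
  #4 pop 3: in=⊥ → [0,3] (no change)
  #5 pop 4: in=⊥ → ⊥ (no change)
  #6 pop 5: in=[0,3] → [-1,2] (was ⊥); enqueue [3]
  #7 pop 3: in=[-1,2] → [-1,3] (was [0,3]); enqueue [5]
  #8 pop 5: in=[-1,3] → [-2,2] (was [-1,2]); enqueue [3]
  #9 pop 3: in=[-2,2] → [-2,3] (was [-1,3]); enqueue [5]
  #10 pop 5: in=[-2,3] → [-3,2] (was [-2,2]); enqueue [3]
  #11 pop 3: in=[-3,2] → [-3,3] (was [-2,3]); enqueue [5]
  #12 pop 5: in=[-3,3] → [-4,2] (was [-3,2]); enqueue [3]
  #13 pop 3: in=[-4,2] → [-4,3] (was [-3,3]); enqueue [5]
  #14 pop 5: in=[-4,3] → [-5,2] (was [-4,2]); enqueue [3]
  #15 pop 3: in=[-5,2] → [-5,3] (was [-4,3]); enqueue [5]
  #16 pop 5: in=[-5,3] → [-6,2] (was [-5,2]); enqueue [3]
  #17 pop 3: in=[-6,2] → [-6,3] (was [-5,3]); enqueue [5]
  #18 pop 5: in=[-6,3] → [-6,2] (no change)

Fixpoint:
  val[0] = ⊥
  val[1] = ⊥
  val[2] = ⊥
  val[3] = [-6,3]
  val[4] = ⊥
  val[5] = [-6,2]

18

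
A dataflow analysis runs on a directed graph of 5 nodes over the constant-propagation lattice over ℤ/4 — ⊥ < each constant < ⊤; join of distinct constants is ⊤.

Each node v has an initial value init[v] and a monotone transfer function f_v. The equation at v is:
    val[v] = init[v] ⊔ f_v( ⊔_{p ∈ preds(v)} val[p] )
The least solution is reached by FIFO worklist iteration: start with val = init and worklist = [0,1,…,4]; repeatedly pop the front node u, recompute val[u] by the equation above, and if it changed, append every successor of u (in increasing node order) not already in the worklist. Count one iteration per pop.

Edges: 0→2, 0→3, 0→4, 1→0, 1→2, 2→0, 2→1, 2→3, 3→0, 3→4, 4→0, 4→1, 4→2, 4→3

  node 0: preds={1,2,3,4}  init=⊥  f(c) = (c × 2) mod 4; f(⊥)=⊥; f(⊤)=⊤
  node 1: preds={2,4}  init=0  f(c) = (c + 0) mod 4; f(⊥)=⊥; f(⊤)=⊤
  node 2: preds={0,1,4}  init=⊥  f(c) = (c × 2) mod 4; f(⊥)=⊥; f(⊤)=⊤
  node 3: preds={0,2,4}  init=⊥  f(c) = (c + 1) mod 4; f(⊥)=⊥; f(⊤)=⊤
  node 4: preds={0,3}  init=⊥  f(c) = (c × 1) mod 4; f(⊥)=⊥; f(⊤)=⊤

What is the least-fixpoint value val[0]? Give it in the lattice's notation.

⊤

Worklist (12 pops):
  #1 pop 0: in=0 → 0 (was ⊥); enqueue []
  #2 pop 1: in=⊥ → 0 (no change)
  #3 pop 2: in=0 → 0 (was ⊥); enqueue [0,1]
  #4 pop 3: in=0 → 1 (was ⊥); enqueue []
  #5 pop 4: in=⊤ → ⊤ (was ⊥); enqueue [2,3]
  #6 pop 0: in=⊤ → ⊤ (was 0); enqueue [4]
  #7 pop 1: in=⊤ → ⊤ (was 0); enqueue [0]
  #8 pop 2: in=⊤ → ⊤ (was 0); enqueue [1]
  #9 pop 3: in=⊤ → ⊤ (was 1); enqueue []
  #10 pop 4: in=⊤ → ⊤ (no change)
  #11 pop 0: in=⊤ → ⊤ (no change)
  #12 pop 1: in=⊤ → ⊤ (no change)

Fixpoint:
  val[0] = ⊤
  val[1] = ⊤
  val[2] = ⊤
  val[3] = ⊤
  val[4] = ⊤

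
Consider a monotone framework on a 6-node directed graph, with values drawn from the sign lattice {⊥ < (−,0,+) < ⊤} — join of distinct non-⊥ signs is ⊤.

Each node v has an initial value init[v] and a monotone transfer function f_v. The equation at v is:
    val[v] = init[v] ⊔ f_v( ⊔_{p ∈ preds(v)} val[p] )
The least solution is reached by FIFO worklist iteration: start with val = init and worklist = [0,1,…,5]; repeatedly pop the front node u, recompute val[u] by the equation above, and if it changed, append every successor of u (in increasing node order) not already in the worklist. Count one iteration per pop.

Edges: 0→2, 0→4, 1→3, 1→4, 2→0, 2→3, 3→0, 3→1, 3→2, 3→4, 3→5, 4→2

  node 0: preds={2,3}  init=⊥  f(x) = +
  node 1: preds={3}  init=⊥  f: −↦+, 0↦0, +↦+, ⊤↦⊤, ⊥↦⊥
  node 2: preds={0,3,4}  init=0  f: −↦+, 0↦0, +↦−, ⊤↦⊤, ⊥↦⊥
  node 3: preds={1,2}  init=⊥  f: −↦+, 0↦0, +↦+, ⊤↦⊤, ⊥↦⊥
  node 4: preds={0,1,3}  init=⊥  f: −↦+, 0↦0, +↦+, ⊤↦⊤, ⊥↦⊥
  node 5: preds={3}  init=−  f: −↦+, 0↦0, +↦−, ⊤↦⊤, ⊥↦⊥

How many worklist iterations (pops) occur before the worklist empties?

11

Iteration log — 11 steps:
  step 1. node 0  ⊔preds=0  new=+  old=⊥  +wl: 
  step 2. node 1  ⊔preds=⊥  new=⊥  stable
  step 3. node 2  ⊔preds=+  new=⊤  old=0  +wl: 0
  step 4. node 3  ⊔preds=⊤  new=⊤  old=⊥  +wl: 1,2
  step 5. node 4  ⊔preds=⊤  new=⊤  old=⊥  +wl: 
  step 6. node 5  ⊔preds=⊤  new=⊤  old=−  +wl: 
  step 7. node 0  ⊔preds=⊤  new=+  stable
  step 8. node 1  ⊔preds=⊤  new=⊤  old=⊥  +wl: 3,4
  step 9. node 2  ⊔preds=⊤  new=⊤  stable
  step 10. node 3  ⊔preds=⊤  new=⊤  stable
  step 11. node 4  ⊔preds=⊤  new=⊤  stable

Least fixpoint reached:
  node 0: +
  node 1: ⊤
  node 2: ⊤
  node 3: ⊤
  node 4: ⊤
  node 5: ⊤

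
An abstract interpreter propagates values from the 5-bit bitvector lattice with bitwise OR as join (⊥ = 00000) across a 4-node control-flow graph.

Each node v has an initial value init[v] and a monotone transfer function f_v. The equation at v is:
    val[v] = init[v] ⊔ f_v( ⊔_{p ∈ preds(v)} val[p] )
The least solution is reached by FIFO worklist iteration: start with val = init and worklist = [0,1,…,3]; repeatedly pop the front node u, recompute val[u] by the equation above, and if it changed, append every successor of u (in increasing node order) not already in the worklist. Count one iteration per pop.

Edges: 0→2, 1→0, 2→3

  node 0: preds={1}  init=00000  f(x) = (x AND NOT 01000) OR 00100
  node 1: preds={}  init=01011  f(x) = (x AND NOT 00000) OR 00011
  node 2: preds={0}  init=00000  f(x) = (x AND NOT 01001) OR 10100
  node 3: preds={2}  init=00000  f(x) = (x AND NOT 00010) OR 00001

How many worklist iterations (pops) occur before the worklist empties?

4

Trace (4 dequeues):
  [1] u=0 | in 01011 | out 00111 | prev 00000 | push {}
  [2] u=1 | in 00000 | out 01011 | ==
  [3] u=2 | in 00111 | out 10110 | prev 00000 | push {}
  [4] u=3 | in 10110 | out 10101 | prev 00000 | push {}

Converged values:
  [0] 00111
  [1] 01011
  [2] 10110
  [3] 10101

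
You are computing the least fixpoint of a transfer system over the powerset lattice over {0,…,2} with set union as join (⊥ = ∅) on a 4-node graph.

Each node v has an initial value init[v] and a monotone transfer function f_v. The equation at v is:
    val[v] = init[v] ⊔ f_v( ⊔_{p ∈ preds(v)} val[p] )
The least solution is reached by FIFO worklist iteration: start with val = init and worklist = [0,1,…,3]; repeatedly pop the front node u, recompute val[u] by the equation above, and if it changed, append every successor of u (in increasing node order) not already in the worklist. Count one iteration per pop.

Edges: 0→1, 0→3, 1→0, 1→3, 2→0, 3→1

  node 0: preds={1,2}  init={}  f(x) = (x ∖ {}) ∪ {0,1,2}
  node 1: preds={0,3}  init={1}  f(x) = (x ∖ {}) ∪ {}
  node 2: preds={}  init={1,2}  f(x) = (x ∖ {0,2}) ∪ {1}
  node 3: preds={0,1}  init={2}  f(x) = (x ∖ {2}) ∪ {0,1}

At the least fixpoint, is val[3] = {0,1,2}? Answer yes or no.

yes

Worklist (6 pops):
  #1 pop 0: in={1,2} → {0,1,2} (was {}); enqueue []
  #2 pop 1: in={0,1,2} → {0,1,2} (was {1}); enqueue [0]
  #3 pop 2: in={} → {1,2} (no change)
  #4 pop 3: in={0,1,2} → {0,1,2} (was {2}); enqueue [1]
  #5 pop 0: in={0,1,2} → {0,1,2} (no change)
  #6 pop 1: in={0,1,2} → {0,1,2} (no change)

Fixpoint:
  val[0] = {0,1,2}
  val[1] = {0,1,2}
  val[2] = {1,2}
  val[3] = {0,1,2}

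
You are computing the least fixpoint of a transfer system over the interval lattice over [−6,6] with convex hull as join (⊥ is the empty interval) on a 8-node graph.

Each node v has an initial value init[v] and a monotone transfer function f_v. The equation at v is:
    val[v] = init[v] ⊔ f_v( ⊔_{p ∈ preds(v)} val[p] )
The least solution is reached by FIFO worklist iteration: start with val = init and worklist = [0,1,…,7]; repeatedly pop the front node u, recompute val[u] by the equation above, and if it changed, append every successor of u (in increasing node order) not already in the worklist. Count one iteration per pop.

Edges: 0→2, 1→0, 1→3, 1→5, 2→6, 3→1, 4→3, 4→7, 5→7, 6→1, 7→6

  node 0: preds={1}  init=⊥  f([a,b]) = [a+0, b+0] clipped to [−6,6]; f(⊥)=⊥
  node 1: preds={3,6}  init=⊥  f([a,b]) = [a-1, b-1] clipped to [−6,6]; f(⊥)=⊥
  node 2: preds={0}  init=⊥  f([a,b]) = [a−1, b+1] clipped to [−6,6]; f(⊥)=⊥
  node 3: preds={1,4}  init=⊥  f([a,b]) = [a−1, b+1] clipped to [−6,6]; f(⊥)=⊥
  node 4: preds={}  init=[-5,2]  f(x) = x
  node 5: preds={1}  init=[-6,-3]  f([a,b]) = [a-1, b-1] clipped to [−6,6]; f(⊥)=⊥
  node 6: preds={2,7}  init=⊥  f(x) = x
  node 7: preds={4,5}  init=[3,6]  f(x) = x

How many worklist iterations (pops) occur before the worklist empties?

Iteration log — 17 steps:
  step 1. node 0  ⊔preds=⊥  new=⊥  stable
  step 2. node 1  ⊔preds=⊥  new=⊥  stable
  step 3. node 2  ⊔preds=⊥  new=⊥  stable
  step 4. node 3  ⊔preds=[-5,2]  new=[-6,3]  old=⊥  +wl: 1
  step 5. node 4  ⊔preds=⊥  new=[-5,2]  stable
  step 6. node 5  ⊔preds=⊥  new=[-6,-3]  stable
  step 7. node 6  ⊔preds=[3,6]  new=[3,6]  old=⊥  +wl: 
  step 8. node 7  ⊔preds=[-6,2]  new=[-6,6]  old=[3,6]  +wl: 6
  step 9. node 1  ⊔preds=[-6,6]  new=[-6,5]  old=⊥  +wl: 0,3,5
  step 10. node 6  ⊔preds=[-6,6]  new=[-6,6]  old=[3,6]  +wl: 1
  step 11. node 0  ⊔preds=[-6,5]  new=[-6,5]  old=⊥  +wl: 2
  step 12. node 3  ⊔preds=[-6,5]  new=[-6,6]  old=[-6,3]  +wl: 
  step 13. node 5  ⊔preds=[-6,5]  new=[-6,4]  old=[-6,-3]  +wl: 7
  step 14. node 1  ⊔preds=[-6,6]  new=[-6,5]  stable
  step 15. node 2  ⊔preds=[-6,5]  new=[-6,6]  old=⊥  +wl: 6
  step 16. node 7  ⊔preds=[-6,4]  new=[-6,6]  stable
  step 17. node 6  ⊔preds=[-6,6]  new=[-6,6]  stable

Least fixpoint reached:
  node 0: [-6,5]
  node 1: [-6,5]
  node 2: [-6,6]
  node 3: [-6,6]
  node 4: [-5,2]
  node 5: [-6,4]
  node 6: [-6,6]
  node 7: [-6,6]

17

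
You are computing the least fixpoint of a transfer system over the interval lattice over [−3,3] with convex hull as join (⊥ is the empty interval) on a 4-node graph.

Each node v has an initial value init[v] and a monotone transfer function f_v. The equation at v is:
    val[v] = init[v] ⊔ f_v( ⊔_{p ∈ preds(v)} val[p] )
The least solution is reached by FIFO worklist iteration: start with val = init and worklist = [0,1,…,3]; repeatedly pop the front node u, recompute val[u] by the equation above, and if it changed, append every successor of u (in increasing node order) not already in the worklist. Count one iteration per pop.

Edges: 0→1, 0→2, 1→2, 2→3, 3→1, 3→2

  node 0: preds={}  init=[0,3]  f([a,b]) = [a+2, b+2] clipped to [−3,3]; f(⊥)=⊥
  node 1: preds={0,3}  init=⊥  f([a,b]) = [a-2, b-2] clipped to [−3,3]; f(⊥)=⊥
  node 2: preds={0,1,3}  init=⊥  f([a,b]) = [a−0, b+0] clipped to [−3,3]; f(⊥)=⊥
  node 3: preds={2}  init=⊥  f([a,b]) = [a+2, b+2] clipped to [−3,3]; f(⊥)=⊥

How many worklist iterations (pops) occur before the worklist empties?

Worklist (6 pops):
  #1 pop 0: in=⊥ → [0,3] (no change)
  #2 pop 1: in=[0,3] → [-2,1] (was ⊥); enqueue []
  #3 pop 2: in=[-2,3] → [-2,3] (was ⊥); enqueue []
  #4 pop 3: in=[-2,3] → [0,3] (was ⊥); enqueue [1,2]
  #5 pop 1: in=[0,3] → [-2,1] (no change)
  #6 pop 2: in=[-2,3] → [-2,3] (no change)

Fixpoint:
  val[0] = [0,3]
  val[1] = [-2,1]
  val[2] = [-2,3]
  val[3] = [0,3]

6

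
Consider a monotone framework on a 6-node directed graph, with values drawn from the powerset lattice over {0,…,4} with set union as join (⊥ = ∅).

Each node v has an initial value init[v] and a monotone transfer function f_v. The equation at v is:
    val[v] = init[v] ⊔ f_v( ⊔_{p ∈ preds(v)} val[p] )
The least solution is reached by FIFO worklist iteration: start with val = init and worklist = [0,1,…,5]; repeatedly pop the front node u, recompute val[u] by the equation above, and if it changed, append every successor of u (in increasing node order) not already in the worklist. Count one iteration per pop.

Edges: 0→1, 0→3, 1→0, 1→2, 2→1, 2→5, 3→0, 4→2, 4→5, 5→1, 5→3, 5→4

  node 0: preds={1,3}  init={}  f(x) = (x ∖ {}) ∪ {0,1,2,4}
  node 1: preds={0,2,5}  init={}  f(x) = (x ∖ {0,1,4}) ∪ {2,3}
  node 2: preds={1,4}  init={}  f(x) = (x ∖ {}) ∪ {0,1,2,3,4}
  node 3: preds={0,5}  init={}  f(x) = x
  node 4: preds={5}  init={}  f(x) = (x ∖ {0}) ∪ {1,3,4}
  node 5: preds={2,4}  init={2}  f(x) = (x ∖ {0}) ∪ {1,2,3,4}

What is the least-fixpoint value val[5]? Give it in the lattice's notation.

Iteration log — 12 steps:
  step 1. node 0  ⊔preds={}  new={0,1,2,4}  old={}  +wl: 
  step 2. node 1  ⊔preds={0,1,2,4}  new={2,3}  old={}  +wl: 0
  step 3. node 2  ⊔preds={2,3}  new={0,1,2,3,4}  old={}  +wl: 1
  step 4. node 3  ⊔preds={0,1,2,4}  new={0,1,2,4}  old={}  +wl: 
  step 5. node 4  ⊔preds={2}  new={1,2,3,4}  old={}  +wl: 2
  step 6. node 5  ⊔preds={0,1,2,3,4}  new={1,2,3,4}  old={2}  +wl: 3,4
  step 7. node 0  ⊔preds={0,1,2,3,4}  new={0,1,2,3,4}  old={0,1,2,4}  +wl: 
  step 8. node 1  ⊔preds={0,1,2,3,4}  new={2,3}  stable
  step 9. node 2  ⊔preds={1,2,3,4}  new={0,1,2,3,4}  stable
  step 10. node 3  ⊔preds={0,1,2,3,4}  new={0,1,2,3,4}  old={0,1,2,4}  +wl: 0
  step 11. node 4  ⊔preds={1,2,3,4}  new={1,2,3,4}  stable
  step 12. node 0  ⊔preds={0,1,2,3,4}  new={0,1,2,3,4}  stable

Least fixpoint reached:
  node 0: {0,1,2,3,4}
  node 1: {2,3}
  node 2: {0,1,2,3,4}
  node 3: {0,1,2,3,4}
  node 4: {1,2,3,4}
  node 5: {1,2,3,4}

{1,2,3,4}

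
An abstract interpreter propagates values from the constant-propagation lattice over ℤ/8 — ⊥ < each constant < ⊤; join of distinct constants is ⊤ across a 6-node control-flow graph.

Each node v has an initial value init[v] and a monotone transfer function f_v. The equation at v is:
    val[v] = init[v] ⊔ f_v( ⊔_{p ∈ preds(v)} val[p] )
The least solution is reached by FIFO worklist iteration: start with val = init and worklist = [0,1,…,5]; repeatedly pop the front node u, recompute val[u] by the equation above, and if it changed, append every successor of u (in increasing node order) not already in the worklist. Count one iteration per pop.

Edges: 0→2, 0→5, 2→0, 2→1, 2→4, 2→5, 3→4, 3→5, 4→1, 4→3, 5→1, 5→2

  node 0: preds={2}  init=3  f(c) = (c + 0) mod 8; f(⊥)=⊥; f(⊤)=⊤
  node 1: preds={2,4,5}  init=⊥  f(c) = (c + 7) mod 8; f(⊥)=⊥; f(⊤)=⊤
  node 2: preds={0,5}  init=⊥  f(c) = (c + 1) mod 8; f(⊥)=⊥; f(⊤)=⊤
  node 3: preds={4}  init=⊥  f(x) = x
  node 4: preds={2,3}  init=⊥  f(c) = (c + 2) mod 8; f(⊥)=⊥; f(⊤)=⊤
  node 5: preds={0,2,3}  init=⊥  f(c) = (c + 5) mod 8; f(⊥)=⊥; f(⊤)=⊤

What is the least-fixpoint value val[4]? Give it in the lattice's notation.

⊤

Iteration log — 17 steps:
  step 1. node 0  ⊔preds=⊥  new=3  stable
  step 2. node 1  ⊔preds=⊥  new=⊥  stable
  step 3. node 2  ⊔preds=3  new=4  old=⊥  +wl: 0,1
  step 4. node 3  ⊔preds=⊥  new=⊥  stable
  step 5. node 4  ⊔preds=4  new=6  old=⊥  +wl: 3
  step 6. node 5  ⊔preds=⊤  new=⊤  old=⊥  +wl: 2
  step 7. node 0  ⊔preds=4  new=⊤  old=3  +wl: 5
  step 8. node 1  ⊔preds=⊤  new=⊤  old=⊥  +wl: 
  step 9. node 3  ⊔preds=6  new=6  old=⊥  +wl: 4
  step 10. node 2  ⊔preds=⊤  new=⊤  old=4  +wl: 0,1
  step 11. node 5  ⊔preds=⊤  new=⊤  stable
  step 12. node 4  ⊔preds=⊤  new=⊤  old=6  +wl: 3
  step 13. node 0  ⊔preds=⊤  new=⊤  stable
  step 14. node 1  ⊔preds=⊤  new=⊤  stable
  step 15. node 3  ⊔preds=⊤  new=⊤  old=6  +wl: 4,5
  step 16. node 4  ⊔preds=⊤  new=⊤  stable
  step 17. node 5  ⊔preds=⊤  new=⊤  stable

Least fixpoint reached:
  node 0: ⊤
  node 1: ⊤
  node 2: ⊤
  node 3: ⊤
  node 4: ⊤
  node 5: ⊤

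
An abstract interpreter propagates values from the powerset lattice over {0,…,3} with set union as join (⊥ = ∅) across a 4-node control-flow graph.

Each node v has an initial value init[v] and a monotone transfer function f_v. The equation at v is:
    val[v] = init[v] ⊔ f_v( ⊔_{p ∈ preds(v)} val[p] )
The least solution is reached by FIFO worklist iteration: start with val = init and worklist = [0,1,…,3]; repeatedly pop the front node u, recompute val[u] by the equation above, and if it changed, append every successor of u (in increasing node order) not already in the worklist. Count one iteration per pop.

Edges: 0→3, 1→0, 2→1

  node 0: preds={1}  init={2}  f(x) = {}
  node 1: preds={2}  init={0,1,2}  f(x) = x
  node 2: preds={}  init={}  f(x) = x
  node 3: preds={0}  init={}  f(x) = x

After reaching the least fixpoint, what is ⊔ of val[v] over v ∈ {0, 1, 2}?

Iteration log — 4 steps:
  step 1. node 0  ⊔preds={0,1,2}  new={2}  stable
  step 2. node 1  ⊔preds={}  new={0,1,2}  stable
  step 3. node 2  ⊔preds={}  new={}  stable
  step 4. node 3  ⊔preds={2}  new={2}  old={}  +wl: 

Least fixpoint reached:
  node 0: {2}
  node 1: {0,1,2}
  node 2: {}
  node 3: {2}

{0,1,2}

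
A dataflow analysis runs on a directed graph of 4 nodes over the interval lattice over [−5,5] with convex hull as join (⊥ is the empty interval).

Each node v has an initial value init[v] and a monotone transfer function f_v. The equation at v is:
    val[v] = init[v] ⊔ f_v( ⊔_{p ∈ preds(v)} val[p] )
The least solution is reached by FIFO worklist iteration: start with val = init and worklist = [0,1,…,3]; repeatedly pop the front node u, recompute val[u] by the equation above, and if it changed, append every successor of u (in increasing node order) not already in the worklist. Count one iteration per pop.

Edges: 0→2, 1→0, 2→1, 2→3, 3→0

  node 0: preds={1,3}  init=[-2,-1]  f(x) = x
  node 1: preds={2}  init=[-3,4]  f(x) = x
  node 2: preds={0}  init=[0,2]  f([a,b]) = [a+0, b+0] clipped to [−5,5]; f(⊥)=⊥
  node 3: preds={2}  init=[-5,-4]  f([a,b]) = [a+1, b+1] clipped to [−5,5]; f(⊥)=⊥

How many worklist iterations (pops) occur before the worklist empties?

10

Iteration log — 10 steps:
  step 1. node 0  ⊔preds=[-5,4]  new=[-5,4]  old=[-2,-1]  +wl: 
  step 2. node 1  ⊔preds=[0,2]  new=[-3,4]  stable
  step 3. node 2  ⊔preds=[-5,4]  new=[-5,4]  old=[0,2]  +wl: 1
  step 4. node 3  ⊔preds=[-5,4]  new=[-5,5]  old=[-5,-4]  +wl: 0
  step 5. node 1  ⊔preds=[-5,4]  new=[-5,4]  old=[-3,4]  +wl: 
  step 6. node 0  ⊔preds=[-5,5]  new=[-5,5]  old=[-5,4]  +wl: 2
  step 7. node 2  ⊔preds=[-5,5]  new=[-5,5]  old=[-5,4]  +wl: 1,3
  step 8. node 1  ⊔preds=[-5,5]  new=[-5,5]  old=[-5,4]  +wl: 0
  step 9. node 3  ⊔preds=[-5,5]  new=[-5,5]  stable
  step 10. node 0  ⊔preds=[-5,5]  new=[-5,5]  stable

Least fixpoint reached:
  node 0: [-5,5]
  node 1: [-5,5]
  node 2: [-5,5]
  node 3: [-5,5]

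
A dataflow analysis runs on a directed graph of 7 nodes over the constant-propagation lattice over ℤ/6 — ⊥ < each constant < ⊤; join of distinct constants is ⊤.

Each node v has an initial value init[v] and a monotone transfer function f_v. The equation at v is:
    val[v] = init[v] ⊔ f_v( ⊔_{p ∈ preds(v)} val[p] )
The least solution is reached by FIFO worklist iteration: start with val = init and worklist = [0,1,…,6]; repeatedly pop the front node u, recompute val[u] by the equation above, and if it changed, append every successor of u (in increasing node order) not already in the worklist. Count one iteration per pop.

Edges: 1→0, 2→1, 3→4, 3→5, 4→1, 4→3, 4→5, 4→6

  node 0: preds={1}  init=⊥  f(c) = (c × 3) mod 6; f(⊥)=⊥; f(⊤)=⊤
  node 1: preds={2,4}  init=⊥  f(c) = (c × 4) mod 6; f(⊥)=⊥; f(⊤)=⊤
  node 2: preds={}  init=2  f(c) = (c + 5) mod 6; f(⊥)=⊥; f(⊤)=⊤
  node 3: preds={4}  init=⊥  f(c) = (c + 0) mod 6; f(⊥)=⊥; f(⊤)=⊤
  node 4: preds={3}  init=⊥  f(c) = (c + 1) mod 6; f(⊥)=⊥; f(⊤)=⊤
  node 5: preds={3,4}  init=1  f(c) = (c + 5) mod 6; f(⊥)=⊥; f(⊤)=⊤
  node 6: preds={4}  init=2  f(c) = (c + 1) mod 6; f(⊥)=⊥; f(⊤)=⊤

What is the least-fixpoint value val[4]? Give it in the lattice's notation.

Trace (8 dequeues):
  [1] u=0 | in ⊥ | out ⊥ | ==
  [2] u=1 | in 2 | out 2 | prev ⊥ | push {0}
  [3] u=2 | in ⊥ | out 2 | ==
  [4] u=3 | in ⊥ | out ⊥ | ==
  [5] u=4 | in ⊥ | out ⊥ | ==
  [6] u=5 | in ⊥ | out 1 | ==
  [7] u=6 | in ⊥ | out 2 | ==
  [8] u=0 | in 2 | out 0 | prev ⊥ | push {}

Converged values:
  [0] 0
  [1] 2
  [2] 2
  [3] ⊥
  [4] ⊥
  [5] 1
  [6] 2

⊥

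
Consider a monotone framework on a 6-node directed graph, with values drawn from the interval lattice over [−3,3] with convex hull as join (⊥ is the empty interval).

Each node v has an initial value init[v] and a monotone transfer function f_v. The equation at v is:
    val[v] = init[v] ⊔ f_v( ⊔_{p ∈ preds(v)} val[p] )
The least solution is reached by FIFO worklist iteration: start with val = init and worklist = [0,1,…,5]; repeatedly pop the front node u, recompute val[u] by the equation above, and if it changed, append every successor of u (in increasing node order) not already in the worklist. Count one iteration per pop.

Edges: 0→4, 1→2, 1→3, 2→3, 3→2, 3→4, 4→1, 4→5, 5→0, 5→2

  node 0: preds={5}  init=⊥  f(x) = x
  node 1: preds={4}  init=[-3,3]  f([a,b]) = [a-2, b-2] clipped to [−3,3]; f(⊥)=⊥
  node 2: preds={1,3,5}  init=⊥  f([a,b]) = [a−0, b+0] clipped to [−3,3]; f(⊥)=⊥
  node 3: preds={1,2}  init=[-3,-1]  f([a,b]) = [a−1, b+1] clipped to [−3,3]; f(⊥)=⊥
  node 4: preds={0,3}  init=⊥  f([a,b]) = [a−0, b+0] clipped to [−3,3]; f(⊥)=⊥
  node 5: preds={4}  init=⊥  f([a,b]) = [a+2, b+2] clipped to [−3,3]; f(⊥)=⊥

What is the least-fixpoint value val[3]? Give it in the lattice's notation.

Worklist (10 pops):
  #1 pop 0: in=⊥ → ⊥ (no change)
  #2 pop 1: in=⊥ → [-3,3] (no change)
  #3 pop 2: in=[-3,3] → [-3,3] (was ⊥); enqueue []
  #4 pop 3: in=[-3,3] → [-3,3] (was [-3,-1]); enqueue [2]
  #5 pop 4: in=[-3,3] → [-3,3] (was ⊥); enqueue [1]
  #6 pop 5: in=[-3,3] → [-1,3] (was ⊥); enqueue [0]
  #7 pop 2: in=[-3,3] → [-3,3] (no change)
  #8 pop 1: in=[-3,3] → [-3,3] (no change)
  #9 pop 0: in=[-1,3] → [-1,3] (was ⊥); enqueue [4]
  #10 pop 4: in=[-3,3] → [-3,3] (no change)

Fixpoint:
  val[0] = [-1,3]
  val[1] = [-3,3]
  val[2] = [-3,3]
  val[3] = [-3,3]
  val[4] = [-3,3]
  val[5] = [-1,3]

[-3,3]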